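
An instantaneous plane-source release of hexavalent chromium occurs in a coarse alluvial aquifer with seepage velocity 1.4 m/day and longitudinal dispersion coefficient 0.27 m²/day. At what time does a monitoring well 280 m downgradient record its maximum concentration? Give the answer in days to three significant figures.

200 days

For the 1D instantaneous-source solution, setting ∂C/∂t = 0 at fixed x gives v²t² + 2Dt − x² = 0, so t = (√(D² + v²x²) − D)/v².
√(D² + v²x²) = √(0.27² + 1.4² × 280²) = 392.0; v² = 1.96.
t = (392.0 − 0.27)/1.96 = 200 days (vs. the pure-advection estimate x/v = 200 d).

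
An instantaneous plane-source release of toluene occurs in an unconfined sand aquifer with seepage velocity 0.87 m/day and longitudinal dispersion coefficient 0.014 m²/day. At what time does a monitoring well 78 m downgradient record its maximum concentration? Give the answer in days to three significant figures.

89.6 days

For the 1D instantaneous-source solution, setting ∂C/∂t = 0 at fixed x gives v²t² + 2Dt − x² = 0, so t = (√(D² + v²x²) − D)/v².
√(D² + v²x²) = √(0.014² + 0.87² × 78²) = 67.86; v² = 0.7569.
t = (67.86 − 0.014)/0.7569 = 89.6 days (vs. the pure-advection estimate x/v = 89.7 d).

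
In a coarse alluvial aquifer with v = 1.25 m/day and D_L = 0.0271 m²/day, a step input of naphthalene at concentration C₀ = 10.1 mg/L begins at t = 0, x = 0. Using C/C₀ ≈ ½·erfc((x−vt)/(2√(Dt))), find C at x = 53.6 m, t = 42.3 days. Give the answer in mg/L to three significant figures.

3.19 mg/L

For a continuous step input, C/C₀ ≈ ½·erfc((x−vt)/(2√(Dt))).
vt = 1.25 × 42.3 = 52.875 m and 2√(Dt) = 2√(0.0271 × 42.3) = 2.141 m.
Argument (x−vt)/(2√(Dt)) = (53.6 − 52.875)/2.141 = 0.3386; ½·erfc(0.3386) = 0.3160.
C = 10.1 × 0.3160 = 3.19 mg/L.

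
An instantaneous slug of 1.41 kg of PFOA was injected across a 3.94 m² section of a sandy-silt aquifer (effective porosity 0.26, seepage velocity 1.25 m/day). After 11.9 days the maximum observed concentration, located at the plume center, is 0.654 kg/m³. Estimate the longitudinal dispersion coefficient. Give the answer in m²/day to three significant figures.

At the plume center C_max = M/(n_e·A·√(4πDt)), so D = M²/(4πt·(n_e·A·C_max)²).
n_e·A·C_max = 0.26 × 3.94 × 0.654 = 0.6700 kg/m.
D = 1.41²/(4π × 11.9 × 0.6700²) = 0.0296 m²/day.

0.0296 m²/day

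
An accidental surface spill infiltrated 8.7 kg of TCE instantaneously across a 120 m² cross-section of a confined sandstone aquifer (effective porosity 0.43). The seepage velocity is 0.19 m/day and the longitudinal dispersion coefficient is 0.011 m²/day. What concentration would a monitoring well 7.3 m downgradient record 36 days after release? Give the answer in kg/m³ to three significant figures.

For an instantaneous plane source, C(x,t) = M/(n_e·A·√(4πDt)) · exp(−(x−vt)²/(4Dt)), with n_e·A the pore (flow) area.
Plume center vt = 0.19 × 36 = 6.84 m, so the well at 7.3 m is 0.46 m downgradient of the peak.
√(4πDt) = 2.231 m, giving peak height M/(n_e·A·√(4πDt)) = 8.7/(0.43 × 120 × 2.231) = 0.07557 kg/m³.
(x−vt)²/(4Dt) = (0.46)²/(4 × 0.011 × 36) = 0.1336; exp(−0.1336) = 0.8749.
C = 0.07557 × 0.8749 = 0.0661 kg/m³.

0.0661 kg/m³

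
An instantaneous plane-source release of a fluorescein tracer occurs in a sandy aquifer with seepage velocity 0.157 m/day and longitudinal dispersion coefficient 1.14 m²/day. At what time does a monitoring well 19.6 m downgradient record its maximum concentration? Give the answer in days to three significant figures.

86.9 days

For the 1D instantaneous-source solution, setting ∂C/∂t = 0 at fixed x gives v²t² + 2Dt − x² = 0, so t = (√(D² + v²x²) − D)/v².
√(D² + v²x²) = √(1.14² + 0.157² × 19.6²) = 3.282; v² = 0.024649.
t = (3.282 − 1.14)/0.024649 = 86.9 days (vs. the pure-advection estimate x/v = 125 d).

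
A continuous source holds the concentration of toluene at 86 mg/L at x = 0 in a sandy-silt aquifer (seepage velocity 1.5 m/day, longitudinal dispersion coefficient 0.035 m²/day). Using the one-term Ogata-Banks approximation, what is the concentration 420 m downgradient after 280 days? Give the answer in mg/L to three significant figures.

43.0 mg/L

For a continuous step input, C/C₀ ≈ ½·erfc((x−vt)/(2√(Dt))).
vt = 1.5 × 280 = 420 m and 2√(Dt) = 2√(0.035 × 280) = 6.261 m.
Argument (x−vt)/(2√(Dt)) = (420 − 420)/6.261 = 0; ½·erfc(0) = 0.5000.
C = 86 × 0.5000 = 43.0 mg/L.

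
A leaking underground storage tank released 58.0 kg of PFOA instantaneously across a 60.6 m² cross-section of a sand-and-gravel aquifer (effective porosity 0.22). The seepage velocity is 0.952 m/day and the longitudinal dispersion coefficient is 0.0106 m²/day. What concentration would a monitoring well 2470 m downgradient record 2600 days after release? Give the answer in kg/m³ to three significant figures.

0.183 kg/m³

For an instantaneous plane source, C(x,t) = M/(n_e·A·√(4πDt)) · exp(−(x−vt)²/(4Dt)), with n_e·A the pore (flow) area.
Plume center vt = 0.952 × 2600 = 2475.2 m, so the well at 2470 m is 5.2 m upgradient of the peak.
√(4πDt) = 18.61 m, giving peak height M/(n_e·A·√(4πDt)) = 58.0/(0.22 × 60.6 × 18.61) = 0.2338 kg/m³.
(x−vt)²/(4Dt) = (-5.2)²/(4 × 0.0106 × 2600) = 0.2453; exp(−0.2453) = 0.7825.
C = 0.2338 × 0.7825 = 0.183 kg/m³.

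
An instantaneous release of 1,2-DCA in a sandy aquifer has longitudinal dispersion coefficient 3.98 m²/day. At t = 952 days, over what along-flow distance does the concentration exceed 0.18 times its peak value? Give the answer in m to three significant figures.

The plume is Gaussian with σ = √(2Dt) = √(2 × 3.98 × 952) = 87.05 m.
C/C_peak = exp(−Δx²/(2σ²)) = 0.18 ⇒ Δx = σ·√(−2 ln 0.18) = 87.05 × 1.852 = 161.2 m.
Width = 2Δx = 322 m.

322 m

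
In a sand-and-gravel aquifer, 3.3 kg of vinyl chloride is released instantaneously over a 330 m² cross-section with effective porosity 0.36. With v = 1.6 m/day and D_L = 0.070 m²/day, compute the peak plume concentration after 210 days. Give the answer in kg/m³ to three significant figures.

0.00204 kg/m³

The peak of an instantaneous 1D plume sits at x = vt; there the Gaussian factor is 1 and C_max = M/(n_e·A·√(4πDt)), where n_e·A is the pore area the mass is dissolved in.
√(4πDt) = √(4π × 0.070 × 210) = 13.59 m, so C_max = 3.3/(0.36 × 330 × 13.59) = 0.00204 kg/m³.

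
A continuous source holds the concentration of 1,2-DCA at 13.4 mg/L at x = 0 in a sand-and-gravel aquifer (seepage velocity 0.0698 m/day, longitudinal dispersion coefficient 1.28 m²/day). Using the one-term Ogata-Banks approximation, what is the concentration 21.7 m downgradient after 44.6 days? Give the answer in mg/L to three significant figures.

0.549 mg/L

For a continuous step input, C/C₀ ≈ ½·erfc((x−vt)/(2√(Dt))).
vt = 0.0698 × 44.6 = 3.11308 m and 2√(Dt) = 2√(1.28 × 44.6) = 15.11 m.
Argument (x−vt)/(2√(Dt)) = (21.7 − 3.11308)/15.11 = 1.230; ½·erfc(1.230) = 0.04097.
C = 13.4 × 0.04097 = 0.549 mg/L.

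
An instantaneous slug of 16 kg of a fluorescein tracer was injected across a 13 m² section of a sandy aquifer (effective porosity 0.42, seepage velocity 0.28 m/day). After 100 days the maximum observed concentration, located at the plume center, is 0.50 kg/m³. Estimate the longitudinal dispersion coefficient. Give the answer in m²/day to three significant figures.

0.0273 m²/day

At the plume center C_max = M/(n_e·A·√(4πDt)), so D = M²/(4πt·(n_e·A·C_max)²).
n_e·A·C_max = 0.42 × 13 × 0.50 = 2.730 kg/m.
D = 16²/(4π × 100 × 2.730²) = 0.0273 m²/day.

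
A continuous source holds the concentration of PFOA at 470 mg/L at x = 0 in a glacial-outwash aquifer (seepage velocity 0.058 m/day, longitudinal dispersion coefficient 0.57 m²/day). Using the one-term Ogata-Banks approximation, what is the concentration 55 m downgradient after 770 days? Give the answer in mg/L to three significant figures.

For a continuous step input, C/C₀ ≈ ½·erfc((x−vt)/(2√(Dt))).
vt = 0.058 × 770 = 44.66 m and 2√(Dt) = 2√(0.57 × 770) = 41.90 m.
Argument (x−vt)/(2√(Dt)) = (55 − 44.66)/41.90 = 0.2468; ½·erfc(0.2468) = 0.3635.
C = 470 × 0.3635 = 171 mg/L.

171 mg/L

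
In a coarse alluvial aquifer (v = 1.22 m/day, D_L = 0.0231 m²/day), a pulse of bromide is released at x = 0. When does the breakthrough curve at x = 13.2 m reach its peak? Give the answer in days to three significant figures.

For the 1D instantaneous-source solution, setting ∂C/∂t = 0 at fixed x gives v²t² + 2Dt − x² = 0, so t = (√(D² + v²x²) − D)/v².
√(D² + v²x²) = √(0.0231² + 1.22² × 13.2²) = 16.10; v² = 1.4884.
t = (16.10 − 0.0231)/1.4884 = 10.8 days (vs. the pure-advection estimate x/v = 10.8 d).

10.8 days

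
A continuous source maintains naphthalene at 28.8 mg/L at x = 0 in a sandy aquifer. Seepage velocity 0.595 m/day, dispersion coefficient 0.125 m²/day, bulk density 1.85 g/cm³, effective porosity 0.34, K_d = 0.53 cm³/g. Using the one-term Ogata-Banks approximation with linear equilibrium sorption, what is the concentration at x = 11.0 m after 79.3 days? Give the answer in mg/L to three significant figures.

20.0 mg/L

Retardation factor R = 1 + ρ_b·K_d/n = 1 + 1.85 × 0.53/0.34 = 3.884.
Sorption retards both mechanisms: v_R = v/R = 0.1532 m/day, D_R = D/R = 0.03218 m²/day.
v_R·t = 0.1532 × 79.3 = 12.14876 m; 2√(D_R t) = 3.195 m; argument = (11.0 − 12.14876)/3.195 = -0.3595.
C = C₀ × ½·erfc(-0.3595) = 28.8 × 0.6944 = 20.0 mg/L.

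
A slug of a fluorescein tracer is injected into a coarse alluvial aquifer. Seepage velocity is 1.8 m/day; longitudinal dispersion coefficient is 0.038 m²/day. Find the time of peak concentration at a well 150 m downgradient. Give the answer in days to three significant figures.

For the 1D instantaneous-source solution, setting ∂C/∂t = 0 at fixed x gives v²t² + 2Dt − x² = 0, so t = (√(D² + v²x²) − D)/v².
√(D² + v²x²) = √(0.038² + 1.8² × 150²) = 270.0; v² = 3.24.
t = (270.0 − 0.038)/3.24 = 83.3 days (vs. the pure-advection estimate x/v = 83.3 d).

83.3 days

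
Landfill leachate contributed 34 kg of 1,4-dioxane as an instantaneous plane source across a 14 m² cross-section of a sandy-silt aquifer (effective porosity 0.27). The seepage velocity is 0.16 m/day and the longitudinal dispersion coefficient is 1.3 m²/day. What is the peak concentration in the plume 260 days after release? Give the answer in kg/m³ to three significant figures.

0.138 kg/m³

The peak of an instantaneous 1D plume sits at x = vt; there the Gaussian factor is 1 and C_max = M/(n_e·A·√(4πDt)), where n_e·A is the pore area the mass is dissolved in.
√(4πDt) = √(4π × 1.3 × 260) = 65.17 m, so C_max = 34/(0.27 × 14 × 65.17) = 0.138 kg/m³.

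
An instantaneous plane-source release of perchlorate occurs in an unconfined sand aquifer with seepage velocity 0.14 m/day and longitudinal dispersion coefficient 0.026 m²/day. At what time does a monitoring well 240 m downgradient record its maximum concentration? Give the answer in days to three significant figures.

For the 1D instantaneous-source solution, setting ∂C/∂t = 0 at fixed x gives v²t² + 2Dt − x² = 0, so t = (√(D² + v²x²) − D)/v².
√(D² + v²x²) = √(0.026² + 0.14² × 240²) = 33.60; v² = 0.0196.
t = (33.60 − 0.026)/0.0196 = 1710 days (vs. the pure-advection estimate x/v = 1710 d).

1710 days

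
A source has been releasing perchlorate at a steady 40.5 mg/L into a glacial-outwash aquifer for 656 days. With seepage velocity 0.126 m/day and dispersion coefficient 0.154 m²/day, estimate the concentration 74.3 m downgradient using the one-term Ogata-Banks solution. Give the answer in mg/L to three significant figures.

29.2 mg/L

For a continuous step input, C/C₀ ≈ ½·erfc((x−vt)/(2√(Dt))).
vt = 0.126 × 656 = 82.656 m and 2√(Dt) = 2√(0.154 × 656) = 20.10 m.
Argument (x−vt)/(2√(Dt)) = (74.3 − 82.656)/20.10 = -0.4157; ½·erfc(-0.4157) = 0.7217.
C = 40.5 × 0.7217 = 29.2 mg/L.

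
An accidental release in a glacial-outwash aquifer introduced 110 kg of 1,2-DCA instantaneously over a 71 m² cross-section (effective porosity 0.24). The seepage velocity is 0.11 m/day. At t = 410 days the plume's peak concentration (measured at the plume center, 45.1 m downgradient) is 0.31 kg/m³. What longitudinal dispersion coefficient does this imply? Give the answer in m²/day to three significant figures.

At the plume center C_max = M/(n_e·A·√(4πDt)), so D = M²/(4πt·(n_e·A·C_max)²).
n_e·A·C_max = 0.24 × 71 × 0.31 = 5.282 kg/m.
D = 110²/(4π × 410 × 5.282²) = 0.0842 m²/day.

0.0842 m²/day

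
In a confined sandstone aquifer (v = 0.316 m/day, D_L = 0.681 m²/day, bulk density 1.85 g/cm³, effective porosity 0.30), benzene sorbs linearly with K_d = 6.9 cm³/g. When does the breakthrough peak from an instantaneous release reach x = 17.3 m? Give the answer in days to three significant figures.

Retardation factor R = 1 + ρ_b·K_d/n = 1 + 1.85 × 6.9/0.30 = 43.55.
Sorption retards both mechanisms: v_R = v/R = 0.007256 m/day, D_R = D/R = 0.01564 m²/day.
Peak time from v_R²t² + 2D_R t − x² = 0: t = (√(D_R² + v_R²x²) − D_R)/v_R².
√(D_R² + v_R²x²) = √(0.01564² + 0.007256² × 17.3²) = 0.1265; v_R² = 5.265e-05.
t = (0.1265 − 0.01564)/5.265e-05 = 2110 days.

2110 days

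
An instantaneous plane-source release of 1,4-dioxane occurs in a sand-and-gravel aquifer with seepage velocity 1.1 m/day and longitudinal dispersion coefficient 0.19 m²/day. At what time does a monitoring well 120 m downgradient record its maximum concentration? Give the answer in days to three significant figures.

For the 1D instantaneous-source solution, setting ∂C/∂t = 0 at fixed x gives v²t² + 2Dt − x² = 0, so t = (√(D² + v²x²) − D)/v².
√(D² + v²x²) = √(0.19² + 1.1² × 120²) = 132.0; v² = 1.21.
t = (132.0 − 0.19)/1.21 = 109 days (vs. the pure-advection estimate x/v = 109 d).

109 days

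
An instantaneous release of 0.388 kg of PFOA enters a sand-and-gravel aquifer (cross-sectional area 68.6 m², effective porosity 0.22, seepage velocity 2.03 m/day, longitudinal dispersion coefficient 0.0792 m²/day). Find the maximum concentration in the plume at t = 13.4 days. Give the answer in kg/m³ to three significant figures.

The peak of an instantaneous 1D plume sits at x = vt; there the Gaussian factor is 1 and C_max = M/(n_e·A·√(4πDt)), where n_e·A is the pore area the mass is dissolved in.
√(4πDt) = √(4π × 0.0792 × 13.4) = 3.652 m, so C_max = 0.388/(0.22 × 68.6 × 3.652) = 0.00704 kg/m³.

0.00704 kg/m³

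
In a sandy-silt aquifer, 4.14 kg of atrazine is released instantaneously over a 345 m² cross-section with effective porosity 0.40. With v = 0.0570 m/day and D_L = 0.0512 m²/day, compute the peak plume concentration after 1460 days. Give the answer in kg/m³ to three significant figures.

0.000979 kg/m³

The peak of an instantaneous 1D plume sits at x = vt; there the Gaussian factor is 1 and C_max = M/(n_e·A·√(4πDt)), where n_e·A is the pore area the mass is dissolved in.
√(4πDt) = √(4π × 0.0512 × 1460) = 30.65 m, so C_max = 4.14/(0.40 × 345 × 30.65) = 0.000979 kg/m³.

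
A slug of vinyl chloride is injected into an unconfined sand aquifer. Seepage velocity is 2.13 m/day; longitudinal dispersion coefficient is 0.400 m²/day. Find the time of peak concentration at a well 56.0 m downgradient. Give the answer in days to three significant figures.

26.2 days

For the 1D instantaneous-source solution, setting ∂C/∂t = 0 at fixed x gives v²t² + 2Dt − x² = 0, so t = (√(D² + v²x²) − D)/v².
√(D² + v²x²) = √(0.400² + 2.13² × 56.0²) = 119.3; v² = 4.5369.
t = (119.3 − 0.400)/4.5369 = 26.2 days (vs. the pure-advection estimate x/v = 26.3 d).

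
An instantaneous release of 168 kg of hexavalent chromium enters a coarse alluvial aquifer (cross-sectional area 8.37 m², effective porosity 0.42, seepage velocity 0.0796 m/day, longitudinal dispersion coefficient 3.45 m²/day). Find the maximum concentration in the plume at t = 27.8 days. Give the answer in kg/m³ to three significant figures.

1.38 kg/m³

The peak of an instantaneous 1D plume sits at x = vt; there the Gaussian factor is 1 and C_max = M/(n_e·A·√(4πDt)), where n_e·A is the pore area the mass is dissolved in.
√(4πDt) = √(4π × 3.45 × 27.8) = 34.72 m, so C_max = 168/(0.42 × 8.37 × 34.72) = 1.38 kg/m³.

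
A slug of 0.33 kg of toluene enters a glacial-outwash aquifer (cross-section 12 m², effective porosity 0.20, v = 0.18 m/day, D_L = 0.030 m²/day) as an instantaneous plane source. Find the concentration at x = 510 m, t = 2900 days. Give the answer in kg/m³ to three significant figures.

0.00275 kg/m³

For an instantaneous plane source, C(x,t) = M/(n_e·A·√(4πDt)) · exp(−(x−vt)²/(4Dt)), with n_e·A the pore (flow) area.
Plume center vt = 0.18 × 2900 = 522 m, so the well at 510 m is 12 m upgradient of the peak.
√(4πDt) = 33.06 m, giving peak height M/(n_e·A·√(4πDt)) = 0.33/(0.20 × 12 × 33.06) = 0.004159 kg/m³.
(x−vt)²/(4Dt) = (-12)²/(4 × 0.030 × 2900) = 0.4138; exp(−0.4138) = 0.6611.
C = 0.004159 × 0.6611 = 0.00275 kg/m³.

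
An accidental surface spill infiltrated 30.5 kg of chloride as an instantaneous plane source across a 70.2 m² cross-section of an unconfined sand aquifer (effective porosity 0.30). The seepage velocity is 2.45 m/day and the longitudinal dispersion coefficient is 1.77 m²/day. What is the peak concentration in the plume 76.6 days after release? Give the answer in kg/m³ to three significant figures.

0.0351 kg/m³

The peak of an instantaneous 1D plume sits at x = vt; there the Gaussian factor is 1 and C_max = M/(n_e·A·√(4πDt)), where n_e·A is the pore area the mass is dissolved in.
√(4πDt) = √(4π × 1.77 × 76.6) = 41.28 m, so C_max = 30.5/(0.30 × 70.2 × 41.28) = 0.0351 kg/m³.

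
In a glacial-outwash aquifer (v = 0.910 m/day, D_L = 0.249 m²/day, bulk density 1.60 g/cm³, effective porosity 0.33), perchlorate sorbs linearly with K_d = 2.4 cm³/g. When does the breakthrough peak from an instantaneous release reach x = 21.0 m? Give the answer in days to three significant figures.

288 days

Retardation factor R = 1 + ρ_b·K_d/n = 1 + 1.60 × 2.4/0.33 = 12.64.
Sorption retards both mechanisms: v_R = v/R = 0.07199 m/day, D_R = D/R = 0.01970 m²/day.
Peak time from v_R²t² + 2D_R t − x² = 0: t = (√(D_R² + v_R²x²) − D_R)/v_R².
√(D_R² + v_R²x²) = √(0.01970² + 0.07199² × 21.0²) = 1.512; v_R² = 0.005183.
t = (1.512 − 0.01970)/0.005183 = 288 days.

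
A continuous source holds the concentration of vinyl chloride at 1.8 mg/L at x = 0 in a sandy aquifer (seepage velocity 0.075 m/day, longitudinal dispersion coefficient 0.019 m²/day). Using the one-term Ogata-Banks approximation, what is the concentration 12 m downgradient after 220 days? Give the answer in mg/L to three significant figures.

1.69 mg/L

For a continuous step input, C/C₀ ≈ ½·erfc((x−vt)/(2√(Dt))).
vt = 0.075 × 220 = 16.5 m and 2√(Dt) = 2√(0.019 × 220) = 4.089 m.
Argument (x−vt)/(2√(Dt)) = (12 − 16.5)/4.089 = -1.101; ½·erfc(-1.101) = 0.9403.
C = 1.8 × 0.9403 = 1.69 mg/L.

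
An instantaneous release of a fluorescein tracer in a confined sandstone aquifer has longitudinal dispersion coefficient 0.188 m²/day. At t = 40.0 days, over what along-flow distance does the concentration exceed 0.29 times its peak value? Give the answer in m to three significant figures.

The plume is Gaussian with σ = √(2Dt) = √(2 × 0.188 × 40.0) = 3.878 m.
C/C_peak = exp(−Δx²/(2σ²)) = 0.29 ⇒ Δx = σ·√(−2 ln 0.29) = 3.878 × 1.573 = 6.100 m.
Width = 2Δx = 12.2 m.

12.2 m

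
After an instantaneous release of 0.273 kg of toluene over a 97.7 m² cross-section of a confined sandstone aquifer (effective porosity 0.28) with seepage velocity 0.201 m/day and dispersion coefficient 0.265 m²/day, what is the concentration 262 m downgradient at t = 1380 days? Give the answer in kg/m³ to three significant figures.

0.000125 kg/m³

For an instantaneous plane source, C(x,t) = M/(n_e·A·√(4πDt)) · exp(−(x−vt)²/(4Dt)), with n_e·A the pore (flow) area.
Plume center vt = 0.201 × 1380 = 277.38 m, so the well at 262 m is 15.38 m upgradient of the peak.
√(4πDt) = 67.79 m, giving peak height M/(n_e·A·√(4πDt)) = 0.273/(0.28 × 97.7 × 67.79) = 0.0001472 kg/m³.
(x−vt)²/(4Dt) = (-15.38)²/(4 × 0.265 × 1380) = 0.1617; exp(−0.1617) = 0.8507.
C = 0.0001472 × 0.8507 = 0.000125 kg/m³.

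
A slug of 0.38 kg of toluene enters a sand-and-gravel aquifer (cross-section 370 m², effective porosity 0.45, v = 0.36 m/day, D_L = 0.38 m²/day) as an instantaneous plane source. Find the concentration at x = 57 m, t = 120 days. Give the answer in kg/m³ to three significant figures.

3.36e-05 kg/m³

For an instantaneous plane source, C(x,t) = M/(n_e·A·√(4πDt)) · exp(−(x−vt)²/(4Dt)), with n_e·A the pore (flow) area.
Plume center vt = 0.36 × 120 = 43.2 m, so the well at 57 m is 13.8 m downgradient of the peak.
√(4πDt) = 23.94 m, giving peak height M/(n_e·A·√(4πDt)) = 0.38/(0.45 × 370 × 23.94) = 9.533e-05 kg/m³.
(x−vt)²/(4Dt) = (13.8)²/(4 × 0.38 × 120) = 1.044; exp(−1.044) = 0.3520.
C = 9.533e-05 × 0.3520 = 3.36e-05 kg/m³.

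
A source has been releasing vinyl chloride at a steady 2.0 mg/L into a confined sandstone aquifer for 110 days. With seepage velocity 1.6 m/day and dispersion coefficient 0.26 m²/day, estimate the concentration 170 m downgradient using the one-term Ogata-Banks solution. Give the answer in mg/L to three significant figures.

For a continuous step input, C/C₀ ≈ ½·erfc((x−vt)/(2√(Dt))).
vt = 1.6 × 110 = 176 m and 2√(Dt) = 2√(0.26 × 110) = 10.70 m.
Argument (x−vt)/(2√(Dt)) = (170 − 176)/10.70 = -0.5607; ½·erfc(-0.5607) = 0.7861.
C = 2.0 × 0.7861 = 1.57 mg/L.

1.57 mg/L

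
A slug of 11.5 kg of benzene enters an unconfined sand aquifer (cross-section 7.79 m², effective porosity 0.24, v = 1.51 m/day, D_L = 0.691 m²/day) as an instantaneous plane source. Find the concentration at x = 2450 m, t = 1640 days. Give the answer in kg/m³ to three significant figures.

0.0442 kg/m³

For an instantaneous plane source, C(x,t) = M/(n_e·A·√(4πDt)) · exp(−(x−vt)²/(4Dt)), with n_e·A the pore (flow) area.
Plume center vt = 1.51 × 1640 = 2476.4 m, so the well at 2450 m is 26.4 m upgradient of the peak.
√(4πDt) = 119.3 m, giving peak height M/(n_e·A·√(4πDt)) = 11.5/(0.24 × 7.79 × 119.3) = 0.05156 kg/m³.
(x−vt)²/(4Dt) = (-26.4)²/(4 × 0.691 × 1640) = 0.1538; exp(−0.1538) = 0.8574.
C = 0.05156 × 0.8574 = 0.0442 kg/m³.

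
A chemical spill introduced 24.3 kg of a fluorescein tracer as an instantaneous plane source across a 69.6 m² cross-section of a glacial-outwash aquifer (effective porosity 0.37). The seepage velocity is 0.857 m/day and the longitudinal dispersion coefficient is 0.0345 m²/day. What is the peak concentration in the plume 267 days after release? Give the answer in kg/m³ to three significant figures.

The peak of an instantaneous 1D plume sits at x = vt; there the Gaussian factor is 1 and C_max = M/(n_e·A·√(4πDt)), where n_e·A is the pore area the mass is dissolved in.
√(4πDt) = √(4π × 0.0345 × 267) = 10.76 m, so C_max = 24.3/(0.37 × 69.6 × 10.76) = 0.0877 kg/m³.

0.0877 kg/m³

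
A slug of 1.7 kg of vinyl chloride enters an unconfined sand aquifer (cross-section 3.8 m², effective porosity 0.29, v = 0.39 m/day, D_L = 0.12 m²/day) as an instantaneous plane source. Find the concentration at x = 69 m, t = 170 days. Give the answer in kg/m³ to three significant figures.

For an instantaneous plane source, C(x,t) = M/(n_e·A·√(4πDt)) · exp(−(x−vt)²/(4Dt)), with n_e·A the pore (flow) area.
Plume center vt = 0.39 × 170 = 66.3 m, so the well at 69 m is 2.7 m downgradient of the peak.
√(4πDt) = 16.01 m, giving peak height M/(n_e·A·√(4πDt)) = 1.7/(0.29 × 3.8 × 16.01) = 0.09636 kg/m³.
(x−vt)²/(4Dt) = (2.7)²/(4 × 0.12 × 170) = 0.08934; exp(−0.08934) = 0.9145.
C = 0.09636 × 0.9145 = 0.0881 kg/m³.

0.0881 kg/m³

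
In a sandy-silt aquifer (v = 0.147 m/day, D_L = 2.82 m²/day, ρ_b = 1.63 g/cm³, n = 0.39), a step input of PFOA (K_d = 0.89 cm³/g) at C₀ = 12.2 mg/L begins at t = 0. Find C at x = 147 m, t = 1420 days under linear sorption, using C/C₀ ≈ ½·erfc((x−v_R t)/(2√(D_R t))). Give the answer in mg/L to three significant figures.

0.0769 mg/L

Retardation factor R = 1 + ρ_b·K_d/n = 1 + 1.63 × 0.89/0.39 = 4.720.
Sorption retards both mechanisms: v_R = v/R = 0.03114 m/day, D_R = D/R = 0.5975 m²/day.
v_R·t = 0.03114 × 1420 = 44.2188 m; 2√(D_R t) = 58.26 m; argument = (147 − 44.2188)/58.26 = 1.764.
C = C₀ × ½·erfc(1.764) = 12.2 × 0.006304 = 0.0769 mg/L.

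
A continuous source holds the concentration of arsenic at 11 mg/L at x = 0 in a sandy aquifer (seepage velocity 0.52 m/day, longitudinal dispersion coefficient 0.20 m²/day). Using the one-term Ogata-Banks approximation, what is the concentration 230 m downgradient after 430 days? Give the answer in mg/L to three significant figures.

3.44 mg/L

For a continuous step input, C/C₀ ≈ ½·erfc((x−vt)/(2√(Dt))).
vt = 0.52 × 430 = 223.6 m and 2√(Dt) = 2√(0.20 × 430) = 18.55 m.
Argument (x−vt)/(2√(Dt)) = (230 − 223.6)/18.55 = 0.3450; ½·erfc(0.3450) = 0.3128.
C = 11 × 0.3128 = 3.44 mg/L.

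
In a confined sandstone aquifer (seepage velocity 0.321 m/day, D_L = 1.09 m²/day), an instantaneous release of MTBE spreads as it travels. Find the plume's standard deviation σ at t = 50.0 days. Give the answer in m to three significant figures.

Dispersive spreading gives a Gaussian with σ² = 2Dt; advection only shifts the center.
σ = √(2 × 1.09 × 50.0) = 10.4 m.

10.4 m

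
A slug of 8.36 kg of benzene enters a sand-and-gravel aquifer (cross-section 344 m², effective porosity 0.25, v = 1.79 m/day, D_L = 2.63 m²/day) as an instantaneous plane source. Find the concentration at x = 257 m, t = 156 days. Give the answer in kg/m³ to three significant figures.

0.00100 kg/m³

For an instantaneous plane source, C(x,t) = M/(n_e·A·√(4πDt)) · exp(−(x−vt)²/(4Dt)), with n_e·A the pore (flow) area.
Plume center vt = 1.79 × 156 = 279.24 m, so the well at 257 m is 22.24 m upgradient of the peak.
√(4πDt) = 71.80 m, giving peak height M/(n_e·A·√(4πDt)) = 8.36/(0.25 × 344 × 71.80) = 0.001354 kg/m³.
(x−vt)²/(4Dt) = (-22.24)²/(4 × 2.63 × 156) = 0.3014; exp(−0.3014) = 0.7398.
C = 0.001354 × 0.7398 = 0.00100 kg/m³.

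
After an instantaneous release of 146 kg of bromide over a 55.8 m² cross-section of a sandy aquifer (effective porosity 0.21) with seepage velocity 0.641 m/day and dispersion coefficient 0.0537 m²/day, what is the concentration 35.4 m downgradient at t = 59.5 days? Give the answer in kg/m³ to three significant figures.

1.09 kg/m³

For an instantaneous plane source, C(x,t) = M/(n_e·A·√(4πDt)) · exp(−(x−vt)²/(4Dt)), with n_e·A the pore (flow) area.
Plume center vt = 0.641 × 59.5 = 38.1395 m, so the well at 35.4 m is 2.7395 m upgradient of the peak.
√(4πDt) = 6.337 m, giving peak height M/(n_e·A·√(4πDt)) = 146/(0.21 × 55.8 × 6.337) = 1.966 kg/m³.
(x−vt)²/(4Dt) = (-2.7395)²/(4 × 0.0537 × 59.5) = 0.5872; exp(−0.5872) = 0.5559.
C = 1.966 × 0.5559 = 1.09 kg/m³.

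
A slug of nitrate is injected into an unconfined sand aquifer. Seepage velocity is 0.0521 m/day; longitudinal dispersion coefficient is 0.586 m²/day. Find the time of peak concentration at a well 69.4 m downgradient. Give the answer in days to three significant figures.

For the 1D instantaneous-source solution, setting ∂C/∂t = 0 at fixed x gives v²t² + 2Dt − x² = 0, so t = (√(D² + v²x²) − D)/v².
√(D² + v²x²) = √(0.586² + 0.0521² × 69.4²) = 3.663; v² = 0.00271441.
t = (3.663 − 0.586)/0.00271441 = 1130 days (vs. the pure-advection estimate x/v = 1330 d).

1130 days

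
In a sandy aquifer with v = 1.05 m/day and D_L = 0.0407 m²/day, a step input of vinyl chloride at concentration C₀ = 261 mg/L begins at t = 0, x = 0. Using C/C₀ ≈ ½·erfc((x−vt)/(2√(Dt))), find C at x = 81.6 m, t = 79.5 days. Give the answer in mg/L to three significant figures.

For a continuous step input, C/C₀ ≈ ½·erfc((x−vt)/(2√(Dt))).
vt = 1.05 × 79.5 = 83.475 m and 2√(Dt) = 2√(0.0407 × 79.5) = 3.598 m.
Argument (x−vt)/(2√(Dt)) = (81.6 − 83.475)/3.598 = -0.5211; ½·erfc(-0.5211) = 0.7694.
C = 261 × 0.7694 = 201 mg/L.

201 mg/L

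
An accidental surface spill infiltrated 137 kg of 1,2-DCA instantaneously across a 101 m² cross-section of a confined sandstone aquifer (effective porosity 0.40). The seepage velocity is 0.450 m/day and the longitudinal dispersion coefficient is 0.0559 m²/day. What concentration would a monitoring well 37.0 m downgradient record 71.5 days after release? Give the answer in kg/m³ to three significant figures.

For an instantaneous plane source, C(x,t) = M/(n_e·A·√(4πDt)) · exp(−(x−vt)²/(4Dt)), with n_e·A the pore (flow) area.
Plume center vt = 0.450 × 71.5 = 32.175 m, so the well at 37.0 m is 4.825 m downgradient of the peak.
√(4πDt) = 7.087 m, giving peak height M/(n_e·A·√(4πDt)) = 137/(0.40 × 101 × 7.087) = 0.4785 kg/m³.
(x−vt)²/(4Dt) = (4.825)²/(4 × 0.0559 × 71.5) = 1.456; exp(−1.456) = 0.2332.
C = 0.4785 × 0.2332 = 0.112 kg/m³.

0.112 kg/m³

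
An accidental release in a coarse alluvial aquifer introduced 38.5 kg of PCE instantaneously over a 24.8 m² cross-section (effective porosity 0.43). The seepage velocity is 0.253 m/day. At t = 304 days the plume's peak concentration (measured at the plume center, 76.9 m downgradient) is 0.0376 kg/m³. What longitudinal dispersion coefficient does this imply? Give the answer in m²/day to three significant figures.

2.41 m²/day

At the plume center C_max = M/(n_e·A·√(4πDt)), so D = M²/(4πt·(n_e·A·C_max)²).
n_e·A·C_max = 0.43 × 24.8 × 0.0376 = 0.4010 kg/m.
D = 38.5²/(4π × 304 × 0.4010²) = 2.41 m²/day.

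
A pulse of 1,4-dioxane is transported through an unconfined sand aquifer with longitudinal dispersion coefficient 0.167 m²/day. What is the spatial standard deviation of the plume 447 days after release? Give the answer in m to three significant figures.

12.2 m

Dispersive spreading gives a Gaussian with σ² = 2Dt; advection only shifts the center.
σ = √(2 × 0.167 × 447) = 12.2 m.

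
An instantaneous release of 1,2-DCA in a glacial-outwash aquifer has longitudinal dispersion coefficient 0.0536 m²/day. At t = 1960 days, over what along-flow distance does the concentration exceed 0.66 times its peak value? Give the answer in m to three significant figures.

The plume is Gaussian with σ = √(2Dt) = √(2 × 0.0536 × 1960) = 14.50 m.
C/C_peak = exp(−Δx²/(2σ²)) = 0.66 ⇒ Δx = σ·√(−2 ln 0.66) = 14.50 × 0.9116 = 13.22 m.
Width = 2Δx = 26.4 m.

26.4 m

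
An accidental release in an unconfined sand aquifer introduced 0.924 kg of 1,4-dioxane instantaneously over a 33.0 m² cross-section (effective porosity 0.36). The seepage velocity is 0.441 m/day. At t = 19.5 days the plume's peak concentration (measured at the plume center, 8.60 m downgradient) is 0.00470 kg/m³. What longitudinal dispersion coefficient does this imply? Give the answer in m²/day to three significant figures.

At the plume center C_max = M/(n_e·A·√(4πDt)), so D = M²/(4πt·(n_e·A·C_max)²).
n_e·A·C_max = 0.36 × 33.0 × 0.00470 = 0.05584 kg/m.
D = 0.924²/(4π × 19.5 × 0.05584²) = 1.12 m²/day.

1.12 m²/day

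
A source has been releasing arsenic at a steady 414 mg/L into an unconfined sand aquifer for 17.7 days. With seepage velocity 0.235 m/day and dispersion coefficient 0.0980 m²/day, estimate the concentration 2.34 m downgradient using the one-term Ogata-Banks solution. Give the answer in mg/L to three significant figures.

346 mg/L

For a continuous step input, C/C₀ ≈ ½·erfc((x−vt)/(2√(Dt))).
vt = 0.235 × 17.7 = 4.1595 m and 2√(Dt) = 2√(0.0980 × 17.7) = 2.634 m.
Argument (x−vt)/(2√(Dt)) = (2.34 − 4.1595)/2.634 = -0.6908; ½·erfc(-0.6908) = 0.8357.
C = 414 × 0.8357 = 346 mg/L.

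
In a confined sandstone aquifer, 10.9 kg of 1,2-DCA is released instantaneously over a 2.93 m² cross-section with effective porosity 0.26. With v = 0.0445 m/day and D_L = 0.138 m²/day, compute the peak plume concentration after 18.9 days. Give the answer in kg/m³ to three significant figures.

The peak of an instantaneous 1D plume sits at x = vt; there the Gaussian factor is 1 and C_max = M/(n_e·A·√(4πDt)), where n_e·A is the pore area the mass is dissolved in.
√(4πDt) = √(4π × 0.138 × 18.9) = 5.725 m, so C_max = 10.9/(0.26 × 2.93 × 5.725) = 2.50 kg/m³.

2.50 kg/m³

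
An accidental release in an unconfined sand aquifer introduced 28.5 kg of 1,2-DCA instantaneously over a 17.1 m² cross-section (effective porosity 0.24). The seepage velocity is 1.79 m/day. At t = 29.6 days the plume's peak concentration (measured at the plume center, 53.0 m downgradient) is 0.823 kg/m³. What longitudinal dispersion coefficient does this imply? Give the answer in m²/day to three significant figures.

At the plume center C_max = M/(n_e·A·√(4πDt)), so D = M²/(4πt·(n_e·A·C_max)²).
n_e·A·C_max = 0.24 × 17.1 × 0.823 = 3.378 kg/m.
D = 28.5²/(4π × 29.6 × 3.378²) = 0.191 m²/day.

0.191 m²/day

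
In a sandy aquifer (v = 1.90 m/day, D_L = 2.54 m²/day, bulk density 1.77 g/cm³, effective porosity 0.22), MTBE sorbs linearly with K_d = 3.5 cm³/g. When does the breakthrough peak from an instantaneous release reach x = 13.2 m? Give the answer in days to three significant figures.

183 days

Retardation factor R = 1 + ρ_b·K_d/n = 1 + 1.77 × 3.5/0.22 = 29.16.
Sorption retards both mechanisms: v_R = v/R = 0.06516 m/day, D_R = D/R = 0.08711 m²/day.
Peak time from v_R²t² + 2D_R t − x² = 0: t = (√(D_R² + v_R²x²) − D_R)/v_R².
√(D_R² + v_R²x²) = √(0.08711² + 0.06516² × 13.2²) = 0.8645; v_R² = 0.004246.
t = (0.8645 − 0.08711)/0.004246 = 183 days.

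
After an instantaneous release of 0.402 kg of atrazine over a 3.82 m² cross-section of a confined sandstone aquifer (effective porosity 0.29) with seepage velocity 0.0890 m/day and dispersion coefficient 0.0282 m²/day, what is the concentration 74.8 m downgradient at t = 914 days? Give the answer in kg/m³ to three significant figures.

0.0133 kg/m³

For an instantaneous plane source, C(x,t) = M/(n_e·A·√(4πDt)) · exp(−(x−vt)²/(4Dt)), with n_e·A the pore (flow) area.
Plume center vt = 0.0890 × 914 = 81.346 m, so the well at 74.8 m is 6.546 m upgradient of the peak.
√(4πDt) = 18.00 m, giving peak height M/(n_e·A·√(4πDt)) = 0.402/(0.29 × 3.82 × 18.00) = 0.02016 kg/m³.
(x−vt)²/(4Dt) = (-6.546)²/(4 × 0.0282 × 914) = 0.4156; exp(−0.4156) = 0.6599.
C = 0.02016 × 0.6599 = 0.0133 kg/m³.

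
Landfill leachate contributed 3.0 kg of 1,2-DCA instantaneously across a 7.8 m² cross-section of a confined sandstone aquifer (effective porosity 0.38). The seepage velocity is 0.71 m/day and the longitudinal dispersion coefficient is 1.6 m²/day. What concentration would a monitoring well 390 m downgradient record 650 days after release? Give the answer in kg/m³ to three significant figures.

0.00259 kg/m³

For an instantaneous plane source, C(x,t) = M/(n_e·A·√(4πDt)) · exp(−(x−vt)²/(4Dt)), with n_e·A the pore (flow) area.
Plume center vt = 0.71 × 650 = 461.5 m, so the well at 390 m is 71.5 m upgradient of the peak.
√(4πDt) = 114.3 m, giving peak height M/(n_e·A·√(4πDt)) = 3.0/(0.38 × 7.8 × 114.3) = 0.008855 kg/m³.
(x−vt)²/(4Dt) = (-71.5)²/(4 × 1.6 × 650) = 1.229; exp(−1.229) = 0.2926.
C = 0.008855 × 0.2926 = 0.00259 kg/m³.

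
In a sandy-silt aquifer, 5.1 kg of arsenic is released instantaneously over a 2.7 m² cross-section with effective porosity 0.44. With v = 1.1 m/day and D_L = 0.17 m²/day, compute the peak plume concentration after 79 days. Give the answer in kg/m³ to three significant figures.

The peak of an instantaneous 1D plume sits at x = vt; there the Gaussian factor is 1 and C_max = M/(n_e·A·√(4πDt)), where n_e·A is the pore area the mass is dissolved in.
√(4πDt) = √(4π × 0.17 × 79) = 12.99 m, so C_max = 5.1/(0.44 × 2.7 × 12.99) = 0.330 kg/m³.

0.330 kg/m³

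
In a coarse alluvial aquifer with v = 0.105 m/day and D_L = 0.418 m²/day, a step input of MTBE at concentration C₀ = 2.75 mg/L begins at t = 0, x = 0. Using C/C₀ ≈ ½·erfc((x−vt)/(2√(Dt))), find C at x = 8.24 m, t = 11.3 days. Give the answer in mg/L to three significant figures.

0.0299 mg/L

For a continuous step input, C/C₀ ≈ ½·erfc((x−vt)/(2√(Dt))).
vt = 0.105 × 11.3 = 1.1865 m and 2√(Dt) = 2√(0.418 × 11.3) = 4.347 m.
Argument (x−vt)/(2√(Dt)) = (8.24 − 1.1865)/4.347 = 1.623; ½·erfc(1.623) = 0.01086.
C = 2.75 × 0.01086 = 0.0299 mg/L.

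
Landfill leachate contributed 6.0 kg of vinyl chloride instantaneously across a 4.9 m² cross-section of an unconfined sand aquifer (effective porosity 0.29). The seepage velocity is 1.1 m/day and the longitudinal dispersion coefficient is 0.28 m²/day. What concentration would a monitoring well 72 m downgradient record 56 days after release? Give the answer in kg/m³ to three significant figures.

0.0536 kg/m³

For an instantaneous plane source, C(x,t) = M/(n_e·A·√(4πDt)) · exp(−(x−vt)²/(4Dt)), with n_e·A the pore (flow) area.
Plume center vt = 1.1 × 56 = 61.6 m, so the well at 72 m is 10.4 m downgradient of the peak.
√(4πDt) = 14.04 m, giving peak height M/(n_e·A·√(4πDt)) = 6.0/(0.29 × 4.9 × 14.04) = 0.3007 kg/m³.
(x−vt)²/(4Dt) = (10.4)²/(4 × 0.28 × 56) = 1.724; exp(−1.724) = 0.1784.
C = 0.3007 × 0.1784 = 0.0536 kg/m³.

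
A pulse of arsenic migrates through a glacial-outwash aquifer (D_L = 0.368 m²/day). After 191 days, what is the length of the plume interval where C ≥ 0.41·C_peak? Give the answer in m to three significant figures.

The plume is Gaussian with σ = √(2Dt) = √(2 × 0.368 × 191) = 11.86 m.
C/C_peak = exp(−Δx²/(2σ²)) = 0.41 ⇒ Δx = σ·√(−2 ln 0.41) = 11.86 × 1.335 = 15.83 m.
Width = 2Δx = 31.7 m.

31.7 m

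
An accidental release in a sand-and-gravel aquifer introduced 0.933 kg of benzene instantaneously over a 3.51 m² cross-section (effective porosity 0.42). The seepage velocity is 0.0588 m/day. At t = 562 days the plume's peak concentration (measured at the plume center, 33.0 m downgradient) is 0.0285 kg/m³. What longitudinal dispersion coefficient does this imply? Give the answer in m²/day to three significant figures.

0.0698 m²/day

At the plume center C_max = M/(n_e·A·√(4πDt)), so D = M²/(4πt·(n_e·A·C_max)²).
n_e·A·C_max = 0.42 × 3.51 × 0.0285 = 0.04201 kg/m.
D = 0.933²/(4π × 562 × 0.04201²) = 0.0698 m²/day.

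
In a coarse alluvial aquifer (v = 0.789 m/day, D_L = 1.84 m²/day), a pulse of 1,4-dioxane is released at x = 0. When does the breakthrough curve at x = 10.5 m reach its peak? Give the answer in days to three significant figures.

For the 1D instantaneous-source solution, setting ∂C/∂t = 0 at fixed x gives v²t² + 2Dt − x² = 0, so t = (√(D² + v²x²) − D)/v².
√(D² + v²x²) = √(1.84² + 0.789² × 10.5²) = 8.486; v² = 0.622521.
t = (8.486 − 1.84)/0.622521 = 10.7 days (vs. the pure-advection estimate x/v = 13.3 d).

10.7 days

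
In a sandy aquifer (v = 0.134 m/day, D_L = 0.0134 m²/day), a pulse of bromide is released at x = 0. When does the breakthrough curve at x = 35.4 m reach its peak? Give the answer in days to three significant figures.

263 days

For the 1D instantaneous-source solution, setting ∂C/∂t = 0 at fixed x gives v²t² + 2Dt − x² = 0, so t = (√(D² + v²x²) − D)/v².
√(D² + v²x²) = √(0.0134² + 0.134² × 35.4²) = 4.744; v² = 0.017956.
t = (4.744 − 0.0134)/0.017956 = 263 days (vs. the pure-advection estimate x/v = 264 d).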